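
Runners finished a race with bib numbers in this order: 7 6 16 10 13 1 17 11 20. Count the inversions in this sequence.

There are 11 inversions.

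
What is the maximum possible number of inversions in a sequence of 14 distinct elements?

A reversed (strictly descending) arrangement makes every pair an inversion, giving C(14, 2) inversions.
C(14, 2) = 14·13/2 = 91

Inversions: 91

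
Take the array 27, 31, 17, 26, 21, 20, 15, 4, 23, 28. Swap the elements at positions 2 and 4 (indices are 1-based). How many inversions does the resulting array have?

27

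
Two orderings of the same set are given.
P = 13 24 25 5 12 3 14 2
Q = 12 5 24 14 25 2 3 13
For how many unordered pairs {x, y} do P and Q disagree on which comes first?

Assign each item its position (1..8) in the first ordering, then rewrite the second ordering as that position sequence:
positions: 13→1, 24→2, 25→3, 5→4, 12→5, 3→6, 14→7, 2→8
second ordering as positions: [5, 4, 2, 7, 3, 8, 6, 1]
Discordant pairs = inversions in this position sequence.
5: 4, 2, 3, 1 → 4
4: 2, 3, 1 → 3
2: 1 → 1
7: 3, 6, 1 → 3
3: 1 → 1
8: 6, 1 → 2
6: 1 → 1
1: 0
Total: 4 + 3 + 1 + 3 + 1 + 2 + 1 + 0 = 15

15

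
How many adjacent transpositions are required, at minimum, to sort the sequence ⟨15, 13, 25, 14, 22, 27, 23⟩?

The minimum number of adjacent swaps to sort an array equals its inversion count, since every such swap removes exactly one inversion.
Count inversions — for each element, later elements that are smaller:
15: 13, 14 → 2
13: none → 0
25: 14, 22, 23 → 3
14: none → 0
22: none → 0
27: 23 → 1
23: none → 0
Total inversions: 2 + 0 + 3 + 0 + 0 + 1 + 0 = 6

6 adjacent swaps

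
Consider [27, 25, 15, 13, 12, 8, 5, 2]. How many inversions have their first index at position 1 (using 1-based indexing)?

7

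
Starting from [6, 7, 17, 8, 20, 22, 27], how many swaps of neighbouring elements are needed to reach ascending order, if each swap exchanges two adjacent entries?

1

The minimum number of adjacent swaps to sort an array equals its inversion count, since every such swap removes exactly one inversion.
Count inversions — for each element, later elements that are smaller:
6: none → 0
7: none → 0
17: 8 → 1
8: none → 0
20: none → 0
22: none → 0
27: none → 0
Total inversions: 0 + 0 + 1 + 0 + 0 + 0 + 0 = 1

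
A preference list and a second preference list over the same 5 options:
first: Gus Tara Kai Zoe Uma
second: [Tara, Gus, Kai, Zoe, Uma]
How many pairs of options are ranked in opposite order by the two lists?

1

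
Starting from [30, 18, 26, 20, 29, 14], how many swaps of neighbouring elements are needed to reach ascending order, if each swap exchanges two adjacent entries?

10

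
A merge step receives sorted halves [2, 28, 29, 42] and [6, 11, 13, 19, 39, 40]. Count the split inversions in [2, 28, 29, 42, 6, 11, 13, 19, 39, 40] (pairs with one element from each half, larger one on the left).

For each element r of the right run, count left-run elements greater than r:
r = 6: 28, 29, 42 → 3
r = 11: 28, 29, 42 → 3
r = 13: 28, 29, 42 → 3
r = 19: 28, 29, 42 → 3
r = 39: 42 → 1
r = 40: 42 → 1
Cross-inversions: 3 + 3 + 3 + 3 + 1 + 1 = 14

14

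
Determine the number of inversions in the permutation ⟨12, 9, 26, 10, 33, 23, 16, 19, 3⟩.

19 inversions

For each element, count later entries that are smaller:
12: 3
9: 1
26: 5
10: 1
33: 4
23: 3
16: 1
19: 1
3: 0
Sum: 3 + 1 + 5 + 1 + 4 + 3 + 1 + 1 + 0 = 19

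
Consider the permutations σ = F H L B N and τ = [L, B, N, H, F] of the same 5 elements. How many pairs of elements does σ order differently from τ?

Assign each item its position (1..5) in the first ordering, then rewrite the second ordering as that position sequence:
positions: F→1, H→2, L→3, B→4, N→5
second ordering as positions: [3, 4, 5, 2, 1]
Discordant pairs = inversions in this position sequence.
3: 2, 1 → 2
4: 2, 1 → 2
5: 2, 1 → 2
2: 1 → 1
1: 0
Total: 2 + 2 + 2 + 1 + 0 = 7

7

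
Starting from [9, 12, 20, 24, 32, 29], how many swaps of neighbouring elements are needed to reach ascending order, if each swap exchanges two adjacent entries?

1

Minimum adjacent swaps = number of inversions (each swap of adjacent out-of-order elements removes one inversion and no swap can remove more).
Count inversions — for each element, later elements that are smaller:
9: none → 0
12: none → 0
20: none → 0
24: none → 0
32: 29 → 1
29: none → 0
Total inversions: 0 + 0 + 0 + 0 + 1 + 0 = 1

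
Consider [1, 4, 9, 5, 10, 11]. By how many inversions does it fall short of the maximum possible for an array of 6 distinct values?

Maximum inversions for 6 distinct elements is C(6, 2) = 6·5/2 = 15.
Current inversions — for each element, count later smaller elements:
1: 0
4: 0
9: 1
5: 0
10: 0
11: 0
Current total: 0 + 0 + 1 + 0 + 0 + 0 = 1
Shortfall: 15 − 1 = 14

14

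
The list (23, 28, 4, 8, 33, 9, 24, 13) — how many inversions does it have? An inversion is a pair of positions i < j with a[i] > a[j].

13

Count, for each position, how many later elements it exceeds:
23: 4
28: 5
4: 0
8: 0
33: 3
9: 0
24: 1
13: 0
Sum: 4 + 5 + 0 + 0 + 3 + 0 + 1 + 0 = 13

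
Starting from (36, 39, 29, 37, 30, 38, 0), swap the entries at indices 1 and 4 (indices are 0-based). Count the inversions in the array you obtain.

Inversions: 10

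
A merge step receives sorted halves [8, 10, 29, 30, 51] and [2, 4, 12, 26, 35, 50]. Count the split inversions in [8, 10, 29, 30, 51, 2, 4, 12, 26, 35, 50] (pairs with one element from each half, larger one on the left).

For each element r of the right run, count left-run elements greater than r:
r = 2: 8, 10, 29, 30, 51 → 5
r = 4: 8, 10, 29, 30, 51 → 5
r = 12: 29, 30, 51 → 3
r = 26: 29, 30, 51 → 3
r = 35: 51 → 1
r = 50: 51 → 1
Cross-inversions: 5 + 5 + 3 + 3 + 1 + 1 = 18

18 cross-inversions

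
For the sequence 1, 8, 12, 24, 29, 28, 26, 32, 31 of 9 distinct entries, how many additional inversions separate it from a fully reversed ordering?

Maximum inversions for 9 distinct elements is C(9, 2) = 9·8/2 = 36.
Current inversions — for each element, count later smaller elements:
1: 0
8: 0
12: 0
24: 0
29: 2
28: 1
26: 0
32: 1
31: 0
Current total: 0 + 0 + 0 + 0 + 2 + 1 + 0 + 1 + 0 = 4
Shortfall: 36 − 4 = 32

32 inversions short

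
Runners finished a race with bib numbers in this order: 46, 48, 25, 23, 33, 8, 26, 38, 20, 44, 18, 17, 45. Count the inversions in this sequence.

47 inversions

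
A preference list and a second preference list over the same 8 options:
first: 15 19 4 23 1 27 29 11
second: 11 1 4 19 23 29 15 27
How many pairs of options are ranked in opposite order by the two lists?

17

Assign each item its position (1..8) in the first ordering, then rewrite the second ordering as that position sequence:
positions: 15→1, 19→2, 4→3, 23→4, 1→5, 27→6, 29→7, 11→8
second ordering as positions: [8, 5, 3, 2, 4, 7, 1, 6]
Discordant pairs = inversions in this position sequence.
8: 5, 3, 2, 4, 7, 1, 6 → 7
5: 3, 2, 4, 1 → 4
3: 2, 1 → 2
2: 1 → 1
4: 1 → 1
7: 1, 6 → 2
1: 0
6: 0
Total: 7 + 4 + 2 + 1 + 1 + 2 + 0 + 0 = 17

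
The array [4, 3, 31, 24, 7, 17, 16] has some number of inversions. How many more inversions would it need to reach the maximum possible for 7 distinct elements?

Maximum inversions for 7 distinct elements is C(7, 2) = 7·6/2 = 21.
Current inversions — for each element, count later smaller elements:
4: 1
3: 0
31: 4
24: 3
7: 0
17: 1
16: 0
Current total: 1 + 0 + 4 + 3 + 0 + 1 + 0 = 9
Shortfall: 21 − 9 = 12

12 inversions short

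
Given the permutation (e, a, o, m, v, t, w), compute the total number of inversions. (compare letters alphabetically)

3

Inversion pairs (indices are 1-based):
(1,2): e > a
(3,4): o > m
(5,6): v > t
That's 3 pairs.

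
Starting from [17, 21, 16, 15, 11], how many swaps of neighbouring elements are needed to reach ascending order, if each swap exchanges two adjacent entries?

9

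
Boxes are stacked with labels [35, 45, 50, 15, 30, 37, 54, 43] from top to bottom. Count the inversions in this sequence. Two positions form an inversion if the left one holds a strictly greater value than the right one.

Out-of-order pairs: 11

Element-by-element contributions:
35 → 15, 30 → 2
45 → 15, 30, 37, 43 → 4
50 → 15, 30, 37, 43 → 4
15 → none → 0
30 → none → 0
37 → none → 0
54 → 43 → 1
43 → none → 0
Sum: 2 + 4 + 4 + 0 + 0 + 0 + 1 + 0 = 11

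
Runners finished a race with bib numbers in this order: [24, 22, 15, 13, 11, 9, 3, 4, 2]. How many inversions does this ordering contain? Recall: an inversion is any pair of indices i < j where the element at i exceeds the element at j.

35

Count, for each position, how many later elements it exceeds:
24: 8
22: 7
15: 6
13: 5
11: 4
9: 3
3: 1
4: 1
2: 0
Sum: 8 + 7 + 6 + 5 + 4 + 3 + 1 + 1 + 0 = 35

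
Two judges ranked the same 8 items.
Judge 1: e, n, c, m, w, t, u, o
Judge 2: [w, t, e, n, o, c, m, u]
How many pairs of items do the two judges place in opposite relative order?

11

Assign each item its position (1..8) in the first ordering, then rewrite the second ordering as that position sequence:
positions: e→1, n→2, c→3, m→4, w→5, t→6, u→7, o→8
second ordering as positions: [5, 6, 1, 2, 8, 3, 4, 7]
Discordant pairs = inversions in this position sequence.
5: 1, 2, 3, 4 → 4
6: 1, 2, 3, 4 → 4
1: 0
2: 0
8: 3, 4, 7 → 3
3: 0
4: 0
7: 0
Total: 4 + 4 + 0 + 0 + 3 + 0 + 0 + 0 = 11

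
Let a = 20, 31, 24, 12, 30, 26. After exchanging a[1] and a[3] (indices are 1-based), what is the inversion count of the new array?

Positions 1 and 3 hold 20 and 24; after swapping, the array is [24, 31, 20, 12, 30, 26].
Element-by-element contributions:
24 → 20, 12 → 2
31 → 20, 12, 30, 26 → 4
20 → 12 → 1
12 → none → 0
30 → 26 → 1
26 → none → 0
Sum: 2 + 4 + 1 + 0 + 1 + 0 = 8

There are 8 inversions.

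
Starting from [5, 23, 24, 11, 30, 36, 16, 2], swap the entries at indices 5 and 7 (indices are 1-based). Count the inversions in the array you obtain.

12 inversions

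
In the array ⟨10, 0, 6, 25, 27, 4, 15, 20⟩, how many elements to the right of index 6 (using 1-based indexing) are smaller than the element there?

0

The element at index 6 is 4.
Elements after it: 15, 20
None of them are smaller than 4.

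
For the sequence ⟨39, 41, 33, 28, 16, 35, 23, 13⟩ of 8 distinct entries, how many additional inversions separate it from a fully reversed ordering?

Maximum inversions for 8 distinct elements is C(8, 2) = 8·7/2 = 28.
Current inversions — for each element, count later smaller elements:
39: 6
41: 6
33: 4
28: 3
16: 1
35: 2
23: 1
13: 0
Current total: 6 + 6 + 4 + 3 + 1 + 2 + 1 + 0 = 23
Shortfall: 28 − 23 = 5

5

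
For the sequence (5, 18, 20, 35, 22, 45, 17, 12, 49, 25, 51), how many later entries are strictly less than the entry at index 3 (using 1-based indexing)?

2 such elements

The element at index 3 is 20.
Elements after it: 35, 22, 45, 17, 12, 49, 25, 51
Those smaller than 20: 17, 12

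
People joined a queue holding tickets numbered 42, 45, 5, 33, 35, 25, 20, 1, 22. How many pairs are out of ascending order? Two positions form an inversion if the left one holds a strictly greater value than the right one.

27

Count, for each position, how many later elements it exceeds:
42: 7
45: 7
5: 1
33: 4
35: 4
25: 3
20: 1
1: 0
22: 0
Sum: 7 + 7 + 1 + 4 + 4 + 3 + 1 + 0 + 0 = 27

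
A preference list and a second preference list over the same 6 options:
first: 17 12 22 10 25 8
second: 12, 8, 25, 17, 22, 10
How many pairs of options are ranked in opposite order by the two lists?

8 pairs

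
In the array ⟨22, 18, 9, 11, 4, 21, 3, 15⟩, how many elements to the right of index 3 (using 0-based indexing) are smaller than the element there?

2 such elements

The element at index 3 is 11.
Elements after it: 4, 21, 3, 15
Those smaller than 11: 4, 3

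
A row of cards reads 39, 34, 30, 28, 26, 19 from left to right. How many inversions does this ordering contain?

Count, for each position, how many later elements it exceeds:
39: 5
34: 4
30: 3
28: 2
26: 1
19: 0
Sum: 5 + 4 + 3 + 2 + 1 + 0 = 15

Inversions: 15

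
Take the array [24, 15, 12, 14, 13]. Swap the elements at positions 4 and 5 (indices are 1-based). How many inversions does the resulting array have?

Positions 4 and 5 hold 14 and 13; after swapping, the array is [24, 15, 12, 13, 14].
Count, for each position, how many later elements it exceeds:
24: 4
15: 3
12: 0
13: 0
14: 0
Sum: 4 + 3 + 0 + 0 + 0 = 7

7 inversions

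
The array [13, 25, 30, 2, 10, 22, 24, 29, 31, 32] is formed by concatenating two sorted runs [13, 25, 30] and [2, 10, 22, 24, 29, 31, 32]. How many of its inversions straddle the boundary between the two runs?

11 cross-inversions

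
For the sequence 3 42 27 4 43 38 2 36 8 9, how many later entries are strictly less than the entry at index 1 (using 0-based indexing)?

7

The element at index 1 is 42.
Elements after it: 27, 4, 43, 38, 2, 36, 8, 9
Those smaller than 42: 27, 4, 38, 2, 36, 8, 9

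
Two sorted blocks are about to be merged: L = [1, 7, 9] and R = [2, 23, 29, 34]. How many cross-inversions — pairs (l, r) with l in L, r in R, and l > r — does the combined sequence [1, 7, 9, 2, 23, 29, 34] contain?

2

Count, for every r in R, how many entries of L exceed r:
r = 2: 7, 9 → 2
r = 23: none → 0
r = 29: none → 0
r = 34: none → 0
Cross-inversions: 2 + 0 + 0 + 0 = 2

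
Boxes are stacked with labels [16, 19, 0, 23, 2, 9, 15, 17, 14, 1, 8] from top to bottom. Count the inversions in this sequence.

Element-by-element contributions:
16 → 0, 2, 9, 15, 14, 1, 8 → 7
19 → 0, 2, 9, 15, 17, 14, 1, 8 → 8
0 → none → 0
23 → 2, 9, 15, 17, 14, 1, 8 → 7
2 → 1 → 1
9 → 1, 8 → 2
15 → 14, 1, 8 → 3
17 → 14, 1, 8 → 3
14 → 1, 8 → 2
1 → none → 0
8 → none → 0
Sum: 7 + 8 + 0 + 7 + 1 + 2 + 3 + 3 + 2 + 0 + 0 = 33

33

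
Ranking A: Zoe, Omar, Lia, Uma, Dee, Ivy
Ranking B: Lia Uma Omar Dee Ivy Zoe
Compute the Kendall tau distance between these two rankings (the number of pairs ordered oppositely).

Assign each item its position (1..6) in the first ordering, then rewrite the second ordering as that position sequence:
positions: Zoe→1, Omar→2, Lia→3, Uma→4, Dee→5, Ivy→6
second ordering as positions: [3, 4, 2, 5, 6, 1]
Discordant pairs = inversions in this position sequence.
3: 2, 1 → 2
4: 2, 1 → 2
2: 1 → 1
5: 1 → 1
6: 1 → 1
1: 0
Total: 2 + 2 + 1 + 1 + 1 + 0 = 7

Discordant pairs: 7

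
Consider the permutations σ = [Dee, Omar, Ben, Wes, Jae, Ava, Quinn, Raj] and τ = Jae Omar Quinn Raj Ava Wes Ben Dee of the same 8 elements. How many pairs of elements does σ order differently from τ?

19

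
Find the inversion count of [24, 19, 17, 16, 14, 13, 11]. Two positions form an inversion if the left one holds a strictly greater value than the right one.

21

For each element, count later entries that are smaller:
24: 6
19: 5
17: 4
16: 3
14: 2
13: 1
11: 0
Sum: 6 + 5 + 4 + 3 + 2 + 1 + 0 = 21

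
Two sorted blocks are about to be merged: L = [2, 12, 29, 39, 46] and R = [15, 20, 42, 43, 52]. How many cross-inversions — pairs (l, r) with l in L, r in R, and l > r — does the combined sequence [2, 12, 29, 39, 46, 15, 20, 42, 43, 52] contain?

8 split inversions

Take each right-half value and tally the left-half values above it:
r = 15: 29, 39, 46 → 3
r = 20: 29, 39, 46 → 3
r = 42: 46 → 1
r = 43: 46 → 1
r = 52: none → 0
Cross-inversions: 3 + 3 + 1 + 1 + 0 = 8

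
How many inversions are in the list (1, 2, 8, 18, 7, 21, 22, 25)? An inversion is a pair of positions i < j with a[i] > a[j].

2 out-of-order pairs

For each element, count later entries that are smaller:
1: 0
2: 0
8: 1
18: 1
7: 0
21: 0
22: 0
25: 0
Sum: 0 + 0 + 1 + 1 + 0 + 0 + 0 + 0 = 2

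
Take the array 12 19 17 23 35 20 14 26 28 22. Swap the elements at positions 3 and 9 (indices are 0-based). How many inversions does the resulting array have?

Positions 3 and 9 hold 23 and 22; after swapping, the array is [12, 19, 17, 22, 35, 20, 14, 26, 28, 23].
Sweep left to right; for each value list the smaller values that follow it:
12 → none → 0
19 → 17, 14 → 2
17 → 14 → 1
22 → 20, 14 → 2
35 → 20, 14, 26, 28, 23 → 5
20 → 14 → 1
14 → none → 0
26 → 23 → 1
28 → 23 → 1
23 → none → 0
Sum: 0 + 2 + 1 + 2 + 5 + 1 + 0 + 1 + 1 + 0 = 13

13 inversions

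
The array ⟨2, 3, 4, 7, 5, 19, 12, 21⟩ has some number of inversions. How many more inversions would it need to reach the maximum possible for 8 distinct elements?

26

Maximum inversions for 8 distinct elements is C(8, 2) = 8·7/2 = 28.
Current inversions — for each element, count later smaller elements:
2: 0
3: 0
4: 0
7: 1
5: 0
19: 1
12: 0
21: 0
Current total: 0 + 0 + 0 + 1 + 0 + 1 + 0 + 0 = 2
Shortfall: 28 − 2 = 26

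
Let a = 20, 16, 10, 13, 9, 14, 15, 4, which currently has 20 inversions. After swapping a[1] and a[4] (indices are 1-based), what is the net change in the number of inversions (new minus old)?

Positions 1 and 4 hold 20 and 13; after swapping, the array is [13, 16, 10, 20, 9, 14, 15, 4].
Count, for each position, how many later elements it exceeds:
13 → 10, 9, 4 → 3
16 → 10, 9, 14, 15, 4 → 5
10 → 9, 4 → 2
20 → 9, 14, 15, 4 → 4
9 → 4 → 1
14 → 4 → 1
15 → 4 → 1
4 → none → 0
Sum: 3 + 5 + 2 + 4 + 1 + 1 + 1 + 0 = 17
Change: 17 − 20 = -3

-3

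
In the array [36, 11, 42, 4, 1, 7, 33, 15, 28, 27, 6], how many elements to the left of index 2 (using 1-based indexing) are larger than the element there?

1

The element at index 2 is 11.
Elements before it: 36
Those larger than 11: 36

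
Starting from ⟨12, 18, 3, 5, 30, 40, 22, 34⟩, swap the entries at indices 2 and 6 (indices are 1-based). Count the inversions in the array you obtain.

Positions 2 and 6 hold 18 and 40; after swapping, the array is [12, 40, 3, 5, 30, 18, 22, 34].
Count, for each position, how many later elements it exceeds:
12 → 3, 5 → 2
40 → 3, 5, 30, 18, 22, 34 → 6
3 → none → 0
5 → none → 0
30 → 18, 22 → 2
18 → none → 0
22 → none → 0
34 → none → 0
Sum: 2 + 6 + 0 + 0 + 2 + 0 + 0 + 0 = 10

10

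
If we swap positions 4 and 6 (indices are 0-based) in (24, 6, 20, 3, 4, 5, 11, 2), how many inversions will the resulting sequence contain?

23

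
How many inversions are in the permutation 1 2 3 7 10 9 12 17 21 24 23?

2 inversions

Count, for each position, how many later elements it exceeds:
1: 0
2: 0
3: 0
7: 0
10: 1
9: 0
12: 0
17: 0
21: 0
24: 1
23: 0
Sum: 0 + 0 + 0 + 0 + 1 + 0 + 0 + 0 + 0 + 1 + 0 = 2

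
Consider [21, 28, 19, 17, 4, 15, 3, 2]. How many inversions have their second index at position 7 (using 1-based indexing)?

6 such elements

The element at index 7 is 3.
Elements before it: 21, 28, 19, 17, 4, 15
Those larger than 3: 21, 28, 19, 17, 4, 15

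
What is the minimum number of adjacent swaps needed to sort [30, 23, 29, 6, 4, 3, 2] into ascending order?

Minimum adjacent swaps = number of inversions (each swap of adjacent out-of-order elements removes one inversion and no swap can remove more).
Count inversions — for each element, later elements that are smaller:
30: 23, 29, 6, 4, 3, 2 → 6
23: 6, 4, 3, 2 → 4
29: 6, 4, 3, 2 → 4
6: 4, 3, 2 → 3
4: 3, 2 → 2
3: 2 → 1
2: none → 0
Total inversions: 6 + 4 + 4 + 3 + 2 + 1 + 0 = 20

20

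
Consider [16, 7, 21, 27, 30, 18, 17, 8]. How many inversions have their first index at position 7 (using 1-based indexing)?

1

The element at index 7 is 17.
Elements after it: 8
Those smaller than 17: 8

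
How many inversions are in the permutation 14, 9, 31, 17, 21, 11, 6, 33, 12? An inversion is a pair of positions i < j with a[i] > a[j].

18 inversions

Element-by-element contributions:
14 → 9, 11, 6, 12 → 4
9 → 6 → 1
31 → 17, 21, 11, 6, 12 → 5
17 → 11, 6, 12 → 3
21 → 11, 6, 12 → 3
11 → 6 → 1
6 → none → 0
33 → 12 → 1
12 → none → 0
Sum: 4 + 1 + 5 + 3 + 3 + 1 + 0 + 1 + 0 = 18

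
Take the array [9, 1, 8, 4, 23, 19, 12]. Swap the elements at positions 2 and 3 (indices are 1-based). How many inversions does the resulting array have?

Positions 2 and 3 hold 1 and 8; after swapping, the array is [9, 8, 1, 4, 23, 19, 12].
For each element, count later entries that are smaller:
9: 3
8: 2
1: 0
4: 0
23: 2
19: 1
12: 0
Sum: 3 + 2 + 0 + 0 + 2 + 1 + 0 = 8

8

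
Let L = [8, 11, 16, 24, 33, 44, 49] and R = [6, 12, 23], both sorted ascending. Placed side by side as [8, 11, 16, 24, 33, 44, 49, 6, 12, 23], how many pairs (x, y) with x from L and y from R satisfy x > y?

16 split inversions

Take each right-half value and tally the left-half values above it:
r = 6: 8, 11, 16, 24, 33, 44, 49 → 7
r = 12: 16, 24, 33, 44, 49 → 5
r = 23: 24, 33, 44, 49 → 4
Cross-inversions: 7 + 5 + 4 = 16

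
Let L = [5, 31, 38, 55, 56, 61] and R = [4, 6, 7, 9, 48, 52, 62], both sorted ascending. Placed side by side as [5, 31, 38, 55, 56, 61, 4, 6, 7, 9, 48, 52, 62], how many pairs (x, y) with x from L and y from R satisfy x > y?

27 split inversions

Count, for every r in R, how many entries of L exceed r:
r = 4: 5, 31, 38, 55, 56, 61 → 6
r = 6: 31, 38, 55, 56, 61 → 5
r = 7: 31, 38, 55, 56, 61 → 5
r = 9: 31, 38, 55, 56, 61 → 5
r = 48: 55, 56, 61 → 3
r = 52: 55, 56, 61 → 3
r = 62: none → 0
Cross-inversions: 6 + 5 + 5 + 5 + 3 + 3 + 0 = 27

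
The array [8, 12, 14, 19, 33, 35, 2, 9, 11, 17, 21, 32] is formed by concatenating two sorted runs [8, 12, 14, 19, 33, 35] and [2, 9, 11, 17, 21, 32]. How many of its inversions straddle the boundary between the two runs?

23

For each element r of the right run, count left-run elements greater than r:
r = 2: 8, 12, 14, 19, 33, 35 → 6
r = 9: 12, 14, 19, 33, 35 → 5
r = 11: 12, 14, 19, 33, 35 → 5
r = 17: 19, 33, 35 → 3
r = 21: 33, 35 → 2
r = 32: 33, 35 → 2
Cross-inversions: 6 + 5 + 5 + 3 + 2 + 2 = 23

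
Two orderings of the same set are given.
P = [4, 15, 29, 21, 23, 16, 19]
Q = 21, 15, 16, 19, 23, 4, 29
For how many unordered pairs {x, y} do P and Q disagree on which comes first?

Assign each item its position (1..7) in the first ordering, then rewrite the second ordering as that position sequence:
positions: 4→1, 15→2, 29→3, 21→4, 23→5, 16→6, 19→7
second ordering as positions: [4, 2, 6, 7, 5, 1, 3]
Discordant pairs = inversions in this position sequence.
4: 2, 1, 3 → 3
2: 1 → 1
6: 5, 1, 3 → 3
7: 5, 1, 3 → 3
5: 1, 3 → 2
1: 0
3: 0
Total: 3 + 1 + 3 + 3 + 2 + 0 + 0 = 12

Disagreeing pairs: 12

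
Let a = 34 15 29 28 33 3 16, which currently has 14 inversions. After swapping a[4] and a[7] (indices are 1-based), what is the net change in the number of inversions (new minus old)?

-1

Positions 4 and 7 hold 28 and 16; after swapping, the array is [34, 15, 29, 16, 33, 3, 28].
For each element, count later entries that are smaller:
34 → 15, 29, 16, 33, 3, 28 → 6
15 → 3 → 1
29 → 16, 3, 28 → 3
16 → 3 → 1
33 → 3, 28 → 2
3 → none → 0
28 → none → 0
Sum: 6 + 1 + 3 + 1 + 2 + 0 + 0 = 13
Change: 13 − 14 = -1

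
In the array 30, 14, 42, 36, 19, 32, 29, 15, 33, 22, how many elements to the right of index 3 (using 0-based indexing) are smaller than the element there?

6

The element at index 3 is 36.
Elements after it: 19, 32, 29, 15, 33, 22
Those smaller than 36: 19, 32, 29, 15, 33, 22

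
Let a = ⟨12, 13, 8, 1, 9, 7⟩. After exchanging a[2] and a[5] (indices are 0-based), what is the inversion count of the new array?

10 inversions

Positions 2 and 5 hold 8 and 7; after swapping, the array is [12, 13, 7, 1, 9, 8].
Count, for each position, how many later elements it exceeds:
12 → 7, 1, 9, 8 → 4
13 → 7, 1, 9, 8 → 4
7 → 1 → 1
1 → none → 0
9 → 8 → 1
8 → none → 0
Sum: 4 + 4 + 1 + 0 + 1 + 0 = 10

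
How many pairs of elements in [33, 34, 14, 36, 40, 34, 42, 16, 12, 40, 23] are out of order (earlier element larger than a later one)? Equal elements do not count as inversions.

Sweep left to right; for each value list the smaller values that follow it:
33: 4
34: 4
14: 1
36: 4
40: 4
34: 3
42: 4
16: 1
12: 0
40: 1
23: 0
Sum: 4 + 4 + 1 + 4 + 4 + 3 + 4 + 1 + 0 + 1 + 0 = 26

26 out-of-order pairs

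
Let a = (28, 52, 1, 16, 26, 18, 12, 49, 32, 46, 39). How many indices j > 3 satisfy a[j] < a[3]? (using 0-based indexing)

The element at index 3 is 16.
Elements after it: 26, 18, 12, 49, 32, 46, 39
Those smaller than 16: 12

1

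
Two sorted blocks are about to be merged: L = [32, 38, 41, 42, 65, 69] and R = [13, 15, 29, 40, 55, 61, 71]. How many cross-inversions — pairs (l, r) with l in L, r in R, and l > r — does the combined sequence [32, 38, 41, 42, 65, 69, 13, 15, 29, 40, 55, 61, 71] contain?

26 split inversions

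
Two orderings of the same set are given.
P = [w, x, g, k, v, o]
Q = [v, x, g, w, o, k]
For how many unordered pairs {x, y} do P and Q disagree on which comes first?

7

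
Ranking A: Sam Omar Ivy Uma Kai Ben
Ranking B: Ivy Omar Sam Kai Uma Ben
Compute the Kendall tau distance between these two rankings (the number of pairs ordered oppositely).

Assign each item its position (1..6) in the first ordering, then rewrite the second ordering as that position sequence:
positions: Sam→1, Omar→2, Ivy→3, Uma→4, Kai→5, Ben→6
second ordering as positions: [3, 2, 1, 5, 4, 6]
Discordant pairs = inversions in this position sequence.
3: 2, 1 → 2
2: 1 → 1
1: 0
5: 4 → 1
4: 0
6: 0
Total: 2 + 1 + 0 + 1 + 0 + 0 = 4

Discordant pairs: 4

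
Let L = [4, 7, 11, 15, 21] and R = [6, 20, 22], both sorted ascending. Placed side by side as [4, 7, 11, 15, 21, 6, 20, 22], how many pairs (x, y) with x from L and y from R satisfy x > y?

5

Count, for every r in R, how many entries of L exceed r:
r = 6: 7, 11, 15, 21 → 4
r = 20: 21 → 1
r = 22: none → 0
Cross-inversions: 4 + 1 + 0 = 5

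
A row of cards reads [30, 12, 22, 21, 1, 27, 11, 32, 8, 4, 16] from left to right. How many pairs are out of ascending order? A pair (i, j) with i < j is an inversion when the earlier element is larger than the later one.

Count, for each position, how many later elements it exceeds:
30 → 12, 22, 21, 1, 27, 11, 8, 4, 16 → 9
12 → 1, 11, 8, 4 → 4
22 → 21, 1, 11, 8, 4, 16 → 6
21 → 1, 11, 8, 4, 16 → 5
1 → none → 0
27 → 11, 8, 4, 16 → 4
11 → 8, 4 → 2
32 → 8, 4, 16 → 3
8 → 4 → 1
4 → none → 0
16 → none → 0
Sum: 9 + 4 + 6 + 5 + 0 + 4 + 2 + 3 + 1 + 0 + 0 = 34

34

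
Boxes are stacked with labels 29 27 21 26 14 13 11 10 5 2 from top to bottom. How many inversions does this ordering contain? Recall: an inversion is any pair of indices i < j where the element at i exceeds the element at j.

44 inversions

Element-by-element contributions:
29 → 27, 21, 26, 14, 13, 11, 10, 5, 2 → 9
27 → 21, 26, 14, 13, 11, 10, 5, 2 → 8
21 → 14, 13, 11, 10, 5, 2 → 6
26 → 14, 13, 11, 10, 5, 2 → 6
14 → 13, 11, 10, 5, 2 → 5
13 → 11, 10, 5, 2 → 4
11 → 10, 5, 2 → 3
10 → 5, 2 → 2
5 → 2 → 1
2 → none → 0
Sum: 9 + 8 + 6 + 6 + 5 + 4 + 3 + 2 + 1 + 0 = 44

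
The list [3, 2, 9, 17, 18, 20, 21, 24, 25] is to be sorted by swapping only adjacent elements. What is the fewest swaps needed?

1

Each adjacent swap fixes exactly one inversion, so the minimum swap count equals the number of inversions.
Count inversions — for each element, later elements that are smaller:
3: 2 → 1
2: none → 0
9: none → 0
17: none → 0
18: none → 0
20: none → 0
21: none → 0
24: none → 0
25: none → 0
Total inversions: 1 + 0 + 0 + 0 + 0 + 0 + 0 + 0 + 0 = 1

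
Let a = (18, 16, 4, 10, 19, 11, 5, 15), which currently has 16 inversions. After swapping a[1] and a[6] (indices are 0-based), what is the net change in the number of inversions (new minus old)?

-5

Positions 1 and 6 hold 16 and 5; after swapping, the array is [18, 5, 4, 10, 19, 11, 16, 15].
For each element, count later entries that are smaller:
18 → 5, 4, 10, 11, 16, 15 → 6
5 → 4 → 1
4 → none → 0
10 → none → 0
19 → 11, 16, 15 → 3
11 → none → 0
16 → 15 → 1
15 → none → 0
Sum: 6 + 1 + 0 + 0 + 3 + 0 + 1 + 0 = 11
Change: 11 − 16 = -5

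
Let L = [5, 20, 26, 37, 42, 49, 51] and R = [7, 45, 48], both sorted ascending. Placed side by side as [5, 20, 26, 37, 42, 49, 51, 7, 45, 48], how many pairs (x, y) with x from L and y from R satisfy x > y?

Take each right-half value and tally the left-half values above it:
r = 7: 20, 26, 37, 42, 49, 51 → 6
r = 45: 49, 51 → 2
r = 48: 49, 51 → 2
Cross-inversions: 6 + 2 + 2 = 10

10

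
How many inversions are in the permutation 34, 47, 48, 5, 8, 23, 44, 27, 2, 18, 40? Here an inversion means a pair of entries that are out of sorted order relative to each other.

Element-by-element contributions:
34: 6
47: 8
48: 8
5: 1
8: 1
23: 2
44: 4
27: 2
2: 0
18: 0
40: 0
Sum: 6 + 8 + 8 + 1 + 1 + 2 + 4 + 2 + 0 + 0 + 0 = 32

32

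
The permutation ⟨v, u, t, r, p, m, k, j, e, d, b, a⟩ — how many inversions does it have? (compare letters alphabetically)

Out-of-order pairs: 66

Element-by-element contributions:
v: 11
u: 10
t: 9
r: 8
p: 7
m: 6
k: 5
j: 4
e: 3
d: 2
b: 1
a: 0
Sum: 11 + 10 + 9 + 8 + 7 + 6 + 5 + 4 + 3 + 2 + 1 + 0 = 66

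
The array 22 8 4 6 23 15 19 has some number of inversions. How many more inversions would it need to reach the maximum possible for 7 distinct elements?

12

Maximum inversions for 7 distinct elements is C(7, 2) = 7·6/2 = 21.
Current inversions — for each element, count later smaller elements:
22: 5
8: 2
4: 0
6: 0
23: 2
15: 0
19: 0
Current total: 5 + 2 + 0 + 0 + 2 + 0 + 0 = 9
Shortfall: 21 − 9 = 12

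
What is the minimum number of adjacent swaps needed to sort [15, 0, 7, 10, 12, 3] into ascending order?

8 adjacent swaps

Each adjacent swap fixes exactly one inversion, so the minimum swap count equals the number of inversions.
Count inversions — for each element, later elements that are smaller:
15: 0, 7, 10, 12, 3 → 5
0: none → 0
7: 3 → 1
10: 3 → 1
12: 3 → 1
3: none → 0
Total inversions: 5 + 0 + 1 + 1 + 1 + 0 = 8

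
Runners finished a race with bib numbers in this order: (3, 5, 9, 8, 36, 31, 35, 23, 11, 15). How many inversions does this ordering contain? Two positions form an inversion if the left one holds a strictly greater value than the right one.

Count, for each position, how many later elements it exceeds:
3 → none → 0
5 → none → 0
9 → 8 → 1
8 → none → 0
36 → 31, 35, 23, 11, 15 → 5
31 → 23, 11, 15 → 3
35 → 23, 11, 15 → 3
23 → 11, 15 → 2
11 → none → 0
15 → none → 0
Sum: 0 + 0 + 1 + 0 + 5 + 3 + 3 + 2 + 0 + 0 = 14

14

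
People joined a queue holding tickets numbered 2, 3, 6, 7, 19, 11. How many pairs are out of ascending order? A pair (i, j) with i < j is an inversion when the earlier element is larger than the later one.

1

Out-of-order index pairs (1-indexed):
(5,6): 19 > 11
That's 1 pair.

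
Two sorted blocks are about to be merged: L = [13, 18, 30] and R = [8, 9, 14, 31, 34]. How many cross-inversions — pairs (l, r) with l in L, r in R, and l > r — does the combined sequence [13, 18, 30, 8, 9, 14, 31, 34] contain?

For each element r of the right run, count left-run elements greater than r:
r = 8: 13, 18, 30 → 3
r = 9: 13, 18, 30 → 3
r = 14: 18, 30 → 2
r = 31: none → 0
r = 34: none → 0
Cross-inversions: 3 + 3 + 2 + 0 + 0 = 8

Cross-inversions: 8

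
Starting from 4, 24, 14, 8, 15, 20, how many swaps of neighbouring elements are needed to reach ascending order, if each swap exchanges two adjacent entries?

5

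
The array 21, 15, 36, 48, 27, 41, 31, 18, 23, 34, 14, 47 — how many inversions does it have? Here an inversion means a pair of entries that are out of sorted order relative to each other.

There are 32 out-of-order pairs.

Count, for each position, how many later elements it exceeds:
21: 3
15: 1
36: 6
48: 8
27: 3
41: 5
31: 3
18: 1
23: 1
34: 1
14: 0
47: 0
Sum: 3 + 1 + 6 + 8 + 3 + 5 + 3 + 1 + 1 + 1 + 0 + 0 = 32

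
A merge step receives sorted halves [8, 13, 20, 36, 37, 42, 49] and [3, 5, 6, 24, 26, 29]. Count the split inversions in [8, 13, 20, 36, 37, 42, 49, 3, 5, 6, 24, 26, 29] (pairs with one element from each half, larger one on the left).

33

Take each right-half value and tally the left-half values above it:
r = 3: 8, 13, 20, 36, 37, 42, 49 → 7
r = 5: 8, 13, 20, 36, 37, 42, 49 → 7
r = 6: 8, 13, 20, 36, 37, 42, 49 → 7
r = 24: 36, 37, 42, 49 → 4
r = 26: 36, 37, 42, 49 → 4
r = 29: 36, 37, 42, 49 → 4
Cross-inversions: 7 + 7 + 7 + 4 + 4 + 4 = 33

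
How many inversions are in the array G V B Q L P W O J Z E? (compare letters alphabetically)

26 inversions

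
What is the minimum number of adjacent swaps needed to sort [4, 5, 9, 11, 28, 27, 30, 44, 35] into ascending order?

2

Each adjacent swap fixes exactly one inversion, so the minimum swap count equals the number of inversions.
Count inversions — for each element, later elements that are smaller:
4: none → 0
5: none → 0
9: none → 0
11: none → 0
28: 27 → 1
27: none → 0
30: none → 0
44: 35 → 1
35: none → 0
Total inversions: 0 + 0 + 0 + 0 + 1 + 0 + 0 + 1 + 0 = 2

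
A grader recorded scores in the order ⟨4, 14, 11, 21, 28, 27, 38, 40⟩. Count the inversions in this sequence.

2

For each element, count later entries that are smaller:
4: 0
14: 1
11: 0
21: 0
28: 1
27: 0
38: 0
40: 0
Sum: 0 + 1 + 0 + 0 + 1 + 0 + 0 + 0 = 2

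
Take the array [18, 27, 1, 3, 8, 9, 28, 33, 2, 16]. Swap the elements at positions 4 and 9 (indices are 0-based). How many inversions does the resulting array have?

22 inversions

Positions 4 and 9 hold 8 and 16; after swapping, the array is [18, 27, 1, 3, 16, 9, 28, 33, 2, 8].
Element-by-element contributions:
18 → 1, 3, 16, 9, 2, 8 → 6
27 → 1, 3, 16, 9, 2, 8 → 6
1 → none → 0
3 → 2 → 1
16 → 9, 2, 8 → 3
9 → 2, 8 → 2
28 → 2, 8 → 2
33 → 2, 8 → 2
2 → none → 0
8 → none → 0
Sum: 6 + 6 + 0 + 1 + 3 + 2 + 2 + 2 + 0 + 0 = 22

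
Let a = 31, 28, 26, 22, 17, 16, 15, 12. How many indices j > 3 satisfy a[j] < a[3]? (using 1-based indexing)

The element at index 3 is 26.
Elements after it: 22, 17, 16, 15, 12
Those smaller than 26: 22, 17, 16, 15, 12

5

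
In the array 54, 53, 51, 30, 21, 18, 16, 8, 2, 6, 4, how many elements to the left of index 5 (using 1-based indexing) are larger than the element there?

The element at index 5 is 21.
Elements before it: 54, 53, 51, 30
Those larger than 21: 54, 53, 51, 30

4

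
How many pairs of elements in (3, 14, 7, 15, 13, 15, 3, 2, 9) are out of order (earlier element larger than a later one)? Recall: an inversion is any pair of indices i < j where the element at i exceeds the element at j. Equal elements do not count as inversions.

19 inversions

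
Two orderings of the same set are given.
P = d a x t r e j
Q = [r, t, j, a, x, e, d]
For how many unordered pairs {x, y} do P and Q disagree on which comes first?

14

Assign each item its position (1..7) in the first ordering, then rewrite the second ordering as that position sequence:
positions: d→1, a→2, x→3, t→4, r→5, e→6, j→7
second ordering as positions: [5, 4, 7, 2, 3, 6, 1]
Discordant pairs = inversions in this position sequence.
5: 4, 2, 3, 1 → 4
4: 2, 3, 1 → 3
7: 2, 3, 6, 1 → 4
2: 1 → 1
3: 1 → 1
6: 1 → 1
1: 0
Total: 4 + 3 + 4 + 1 + 1 + 1 + 0 = 14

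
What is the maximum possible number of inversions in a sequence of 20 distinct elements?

190

The maximum occurs when the array is in strictly decreasing order: every one of the C(20, 2) pairs is inverted.
C(20, 2) = 20·19/2 = 190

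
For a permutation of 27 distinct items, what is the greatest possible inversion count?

A reversed (strictly descending) arrangement makes every pair an inversion, giving C(27, 2) inversions.
C(27, 2) = 27·26/2 = 351

351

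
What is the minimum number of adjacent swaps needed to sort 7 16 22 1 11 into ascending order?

Each adjacent swap fixes exactly one inversion, so the minimum swap count equals the number of inversions.
Count inversions — for each element, later elements that are smaller:
7: 1 → 1
16: 1, 11 → 2
22: 1, 11 → 2
1: none → 0
11: none → 0
Total inversions: 1 + 2 + 2 + 0 + 0 = 5

5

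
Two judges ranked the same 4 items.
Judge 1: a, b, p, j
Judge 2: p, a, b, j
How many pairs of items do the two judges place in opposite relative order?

2 discordant pairs

Assign each item its position (1..4) in the first ordering, then rewrite the second ordering as that position sequence:
positions: a→1, b→2, p→3, j→4
second ordering as positions: [3, 1, 2, 4]
Discordant pairs = inversions in this position sequence.
3: 1, 2 → 2
1: 0
2: 0
4: 0
Total: 2 + 0 + 0 + 0 = 2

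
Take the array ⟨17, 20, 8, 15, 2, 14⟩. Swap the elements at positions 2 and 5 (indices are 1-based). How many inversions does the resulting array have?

There are 6 inversions.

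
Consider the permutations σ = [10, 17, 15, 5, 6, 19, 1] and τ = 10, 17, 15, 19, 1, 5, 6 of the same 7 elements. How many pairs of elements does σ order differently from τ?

There are 4 discordant pairs.

Assign each item its position (1..7) in the first ordering, then rewrite the second ordering as that position sequence:
positions: 10→1, 17→2, 15→3, 5→4, 6→5, 19→6, 1→7
second ordering as positions: [1, 2, 3, 6, 7, 4, 5]
Discordant pairs = inversions in this position sequence.
1: 0
2: 0
3: 0
6: 4, 5 → 2
7: 4, 5 → 2
4: 0
5: 0
Total: 0 + 0 + 0 + 2 + 2 + 0 + 0 = 4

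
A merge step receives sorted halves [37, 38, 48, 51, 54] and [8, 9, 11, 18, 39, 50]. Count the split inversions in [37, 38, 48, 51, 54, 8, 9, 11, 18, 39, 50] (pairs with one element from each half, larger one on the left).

25 cross-inversions

For each element r of the right run, count left-run elements greater than r:
r = 8: 37, 38, 48, 51, 54 → 5
r = 9: 37, 38, 48, 51, 54 → 5
r = 11: 37, 38, 48, 51, 54 → 5
r = 18: 37, 38, 48, 51, 54 → 5
r = 39: 48, 51, 54 → 3
r = 50: 51, 54 → 2
Cross-inversions: 5 + 5 + 5 + 5 + 3 + 2 = 25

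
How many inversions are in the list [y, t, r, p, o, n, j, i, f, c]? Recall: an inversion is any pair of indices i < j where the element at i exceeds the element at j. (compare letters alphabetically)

45 inversions

For each element, count later entries that are smaller:
y: 9
t: 8
r: 7
p: 6
o: 5
n: 4
j: 3
i: 2
f: 1
c: 0
Sum: 9 + 8 + 7 + 6 + 5 + 4 + 3 + 2 + 1 + 0 = 45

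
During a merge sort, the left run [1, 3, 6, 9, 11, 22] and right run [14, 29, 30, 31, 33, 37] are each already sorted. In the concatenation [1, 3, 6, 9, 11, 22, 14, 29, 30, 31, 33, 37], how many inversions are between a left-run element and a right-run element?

Take each right-half value and tally the left-half values above it:
r = 14: 22 → 1
r = 29: none → 0
r = 30: none → 0
r = 31: none → 0
r = 33: none → 0
r = 37: none → 0
Cross-inversions: 1 + 0 + 0 + 0 + 0 + 0 = 1

There is 1 cross-inversion.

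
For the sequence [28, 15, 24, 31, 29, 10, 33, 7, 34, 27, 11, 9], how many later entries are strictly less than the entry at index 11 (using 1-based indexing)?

The element at index 11 is 11.
Elements after it: 9
Those smaller than 11: 9

1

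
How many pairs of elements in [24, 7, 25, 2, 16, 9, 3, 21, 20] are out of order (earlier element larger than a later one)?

Count, for each position, how many later elements it exceeds:
24 → 7, 2, 16, 9, 3, 21, 20 → 7
7 → 2, 3 → 2
25 → 2, 16, 9, 3, 21, 20 → 6
2 → none → 0
16 → 9, 3 → 2
9 → 3 → 1
3 → none → 0
21 → 20 → 1
20 → none → 0
Sum: 7 + 2 + 6 + 0 + 2 + 1 + 0 + 1 + 0 = 19

19 out-of-order pairs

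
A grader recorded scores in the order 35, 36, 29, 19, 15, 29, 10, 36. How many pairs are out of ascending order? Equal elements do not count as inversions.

17

Sweep left to right; for each value list the smaller values that follow it:
35: 5
36: 5
29: 3
19: 2
15: 1
29: 1
10: 0
36: 0
Sum: 5 + 5 + 3 + 2 + 1 + 1 + 0 + 0 = 17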